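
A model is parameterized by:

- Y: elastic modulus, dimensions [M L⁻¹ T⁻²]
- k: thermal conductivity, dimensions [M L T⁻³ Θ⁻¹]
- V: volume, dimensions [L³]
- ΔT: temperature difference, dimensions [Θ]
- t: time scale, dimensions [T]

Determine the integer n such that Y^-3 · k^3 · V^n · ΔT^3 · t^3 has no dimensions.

-2

Balance the L exponent: (3)·n from V, plus −3·(-1) + 3·(1) + 3·(0) + 3·(0) = 6 from the rest, must sum to zero.
3n + 6 = 0, so n = -2.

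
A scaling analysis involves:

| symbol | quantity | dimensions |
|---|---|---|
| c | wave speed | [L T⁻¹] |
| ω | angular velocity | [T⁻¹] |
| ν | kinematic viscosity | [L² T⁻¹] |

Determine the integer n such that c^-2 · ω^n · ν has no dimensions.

Balance the T exponent: (-1)·n from ω, plus −2·(-1) + (-1) = 1 from the rest, must sum to zero.
−n + 1 = 0, so n = 1.

1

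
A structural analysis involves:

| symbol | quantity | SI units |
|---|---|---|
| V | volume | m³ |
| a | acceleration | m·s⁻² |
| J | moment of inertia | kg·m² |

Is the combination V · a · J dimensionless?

no

Sum the exponent of each base dimension across the product:
  M: [V]_M + [a]_M + [J]_M = (0) + (0) + (1) = 1
  L: [V]_L + [a]_L + [J]_L = (3) + (1) + (2) = 6
  T: [V]_T + [a]_T + [J]_T = (0) + (-2) + (0) = -2
Net dimensions [M L⁶ T⁻²] ≠ [1] — not dimensionless.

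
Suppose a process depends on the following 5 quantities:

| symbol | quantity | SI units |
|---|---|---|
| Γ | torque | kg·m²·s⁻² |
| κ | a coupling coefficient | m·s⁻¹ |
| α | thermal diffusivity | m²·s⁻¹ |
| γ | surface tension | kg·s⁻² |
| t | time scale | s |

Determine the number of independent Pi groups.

There are 5 variables and 3 base dimensions (M, L, T).
The dimension matrix has rank 3.
Independent dimensionless groups: 5 − 3 = 2.

2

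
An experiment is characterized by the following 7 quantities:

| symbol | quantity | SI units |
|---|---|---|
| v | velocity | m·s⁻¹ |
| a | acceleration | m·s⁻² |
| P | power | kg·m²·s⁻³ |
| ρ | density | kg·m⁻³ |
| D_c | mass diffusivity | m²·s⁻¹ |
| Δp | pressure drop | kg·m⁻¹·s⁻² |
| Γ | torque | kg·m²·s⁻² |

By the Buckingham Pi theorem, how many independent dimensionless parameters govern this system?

There are 7 variables and 3 base dimensions (M, L, T).
The dimension matrix has rank 3.
Independent dimensionless groups: 7 − 3 = 4.

4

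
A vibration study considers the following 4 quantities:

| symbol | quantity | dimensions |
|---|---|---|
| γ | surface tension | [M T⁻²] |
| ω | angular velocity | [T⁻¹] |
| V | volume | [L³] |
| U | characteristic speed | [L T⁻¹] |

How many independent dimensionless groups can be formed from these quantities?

1

There are 4 variables and 3 base dimensions (M, L, T).
The dimension matrix has rank 3.
Independent dimensionless groups: 4 − 3 = 1.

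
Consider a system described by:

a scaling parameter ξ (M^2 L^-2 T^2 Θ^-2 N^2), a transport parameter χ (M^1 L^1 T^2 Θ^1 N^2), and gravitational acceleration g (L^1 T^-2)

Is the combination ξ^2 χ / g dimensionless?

Sum the exponent of each base dimension across the product:
  M: 2·[ξ]_M + [χ]_M − [g]_M = 2·(2) + (1) − (0) = 5
  L: 2·[ξ]_L + [χ]_L − [g]_L = 2·(-2) + (1) − (1) = -4
  T: 2·[ξ]_T + [χ]_T − [g]_T = 2·(2) + (2) − (-2) = 8
  Θ: 2·[ξ]_Θ + [χ]_Θ − [g]_Θ = 2·(-2) + (1) − (0) = -3
  N: 2·[ξ]_N + [χ]_N − [g]_N = 2·(2) + (2) − (0) = 6
Net dimensions [M⁵ L⁻⁴ T⁸ Θ⁻³ N⁶] ≠ [1] — not dimensionless.

no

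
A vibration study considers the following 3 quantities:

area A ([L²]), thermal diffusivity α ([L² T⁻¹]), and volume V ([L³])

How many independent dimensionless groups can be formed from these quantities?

1

There are 3 variables and 2 base dimensions (L, T).
The dimension matrix has rank 2.
Independent dimensionless groups: 3 − 2 = 1.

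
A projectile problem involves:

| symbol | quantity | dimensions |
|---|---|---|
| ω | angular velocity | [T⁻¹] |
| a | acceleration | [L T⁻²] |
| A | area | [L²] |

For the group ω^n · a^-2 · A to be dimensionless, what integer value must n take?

Balance the T exponent: (-1)·n from ω, plus −2·(-2) + (0) = 4 from the rest, must sum to zero.
−n + 4 = 0, so n = 4.

4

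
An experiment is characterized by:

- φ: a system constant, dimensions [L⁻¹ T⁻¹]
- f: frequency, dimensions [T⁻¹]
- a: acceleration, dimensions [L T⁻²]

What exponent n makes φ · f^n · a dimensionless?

-3

Balance the T exponent: (-1)·n from f, plus (-1) + (-2) = -3 from the rest, must sum to zero.
−n − 3 = 0, so n = -3.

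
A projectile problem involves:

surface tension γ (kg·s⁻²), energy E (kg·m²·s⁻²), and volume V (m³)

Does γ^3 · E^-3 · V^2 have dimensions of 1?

yes

Sum the exponent of each base dimension across the product:
  M: 3·[γ]_M − 3·[E]_M + 2·[V]_M = 3·(1) − 3·(1) + 2·(0) = 0
  L: 3·[γ]_L − 3·[E]_L + 2·[V]_L = 3·(0) − 3·(2) + 2·(3) = 0
  T: 3·[γ]_T − 3·[E]_T + 2·[V]_T = 3·(-2) − 3·(-2) + 2·(0) = 0
All base exponents vanish — dimensionless.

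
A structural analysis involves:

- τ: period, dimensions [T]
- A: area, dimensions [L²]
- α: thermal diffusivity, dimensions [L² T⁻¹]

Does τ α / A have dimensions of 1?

yes

Sum the exponent of each base dimension across the product:
  L: [τ]_L − [A]_L + [α]_L = (0) − (2) + (2) = 0
  T: [τ]_T − [A]_T + [α]_T = (1) − (0) + (-1) = 0
All base exponents vanish — dimensionless.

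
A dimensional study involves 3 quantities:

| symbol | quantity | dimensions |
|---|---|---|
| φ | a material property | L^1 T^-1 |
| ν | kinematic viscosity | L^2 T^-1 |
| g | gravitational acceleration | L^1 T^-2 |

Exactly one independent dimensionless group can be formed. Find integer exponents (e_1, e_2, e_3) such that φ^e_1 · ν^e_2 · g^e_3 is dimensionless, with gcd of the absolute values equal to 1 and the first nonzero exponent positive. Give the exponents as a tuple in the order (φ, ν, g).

L: e_1·(1) + e_2·(2) + e_3·(1) = 0
T: e_1·(-1) + e_2·(-1) + e_3·(-2) = 0
Solving this homogeneous linear system for the smallest-integer solution (first nonzero entry positive) gives (3, -1, -1).

(3, -1, -1)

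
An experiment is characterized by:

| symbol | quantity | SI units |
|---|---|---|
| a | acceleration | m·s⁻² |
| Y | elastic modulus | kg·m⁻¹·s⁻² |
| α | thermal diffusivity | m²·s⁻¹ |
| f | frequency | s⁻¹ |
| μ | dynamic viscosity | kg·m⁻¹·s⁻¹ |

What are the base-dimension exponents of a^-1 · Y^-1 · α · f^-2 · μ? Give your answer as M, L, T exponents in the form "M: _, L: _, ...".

Collect each base-dimension exponent across the product:
  M: −(0) − (1) + (0) − 2·(0) + (1) = 0
  L: −(1) − (-1) + (2) − 2·(0) + (-1) = 1
  T: −(-2) − (-2) + (-1) − 2·(-1) + (-1) = 4
So the dimensions are [L T⁴].

M: 0, L: 1, T: 4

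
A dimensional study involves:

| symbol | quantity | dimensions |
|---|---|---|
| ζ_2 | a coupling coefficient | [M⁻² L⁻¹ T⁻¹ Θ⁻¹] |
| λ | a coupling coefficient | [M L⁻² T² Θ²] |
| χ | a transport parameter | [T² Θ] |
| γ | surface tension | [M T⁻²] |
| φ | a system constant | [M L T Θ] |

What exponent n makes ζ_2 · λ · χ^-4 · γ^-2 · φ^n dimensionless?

Balance the M exponent: (1)·n from φ, plus (-2) + (1) − 4·(0) − 2·(1) = -3 from the rest, must sum to zero.
n − 3 = 0, so n = 3.

3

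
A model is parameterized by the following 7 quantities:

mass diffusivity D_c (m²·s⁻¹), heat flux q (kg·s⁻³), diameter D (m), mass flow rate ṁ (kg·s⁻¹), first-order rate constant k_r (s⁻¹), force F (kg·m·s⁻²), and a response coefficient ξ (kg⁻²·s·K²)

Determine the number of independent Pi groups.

There are 7 variables and 4 base dimensions (M, L, T, Θ).
The dimension matrix has rank 4.
Independent dimensionless groups: 7 − 4 = 3.

3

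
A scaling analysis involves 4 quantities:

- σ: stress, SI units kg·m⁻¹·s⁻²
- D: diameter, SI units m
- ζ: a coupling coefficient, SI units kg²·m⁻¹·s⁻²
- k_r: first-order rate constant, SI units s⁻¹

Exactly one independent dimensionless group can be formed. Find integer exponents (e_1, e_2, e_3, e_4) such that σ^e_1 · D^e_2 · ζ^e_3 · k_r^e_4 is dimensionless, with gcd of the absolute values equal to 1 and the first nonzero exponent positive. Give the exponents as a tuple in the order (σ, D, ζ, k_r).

M: e_1·(1) + e_2·(0) + e_3·(2) + e_4·(0) = 0
L: e_1·(-1) + e_2·(1) + e_3·(-1) + e_4·(0) = 0
T: e_1·(-2) + e_2·(0) + e_3·(-2) + e_4·(-1) = 0
Solving this homogeneous linear system for the smallest-integer solution (first nonzero entry positive) gives (2, 1, -1, -2).

(2, 1, -1, -2)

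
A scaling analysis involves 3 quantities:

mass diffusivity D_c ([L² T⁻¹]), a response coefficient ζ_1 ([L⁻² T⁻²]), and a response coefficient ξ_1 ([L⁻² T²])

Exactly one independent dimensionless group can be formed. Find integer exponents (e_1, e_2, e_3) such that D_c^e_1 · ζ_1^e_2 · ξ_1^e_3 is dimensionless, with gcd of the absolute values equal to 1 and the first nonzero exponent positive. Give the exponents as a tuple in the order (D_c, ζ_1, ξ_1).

(4, 1, 3)

L: e_1·(2) + e_2·(-2) + e_3·(-2) = 0
T: e_1·(-1) + e_2·(-2) + e_3·(2) = 0
Solving this homogeneous linear system for the smallest-integer solution (first nonzero entry positive) gives (4, 1, 3).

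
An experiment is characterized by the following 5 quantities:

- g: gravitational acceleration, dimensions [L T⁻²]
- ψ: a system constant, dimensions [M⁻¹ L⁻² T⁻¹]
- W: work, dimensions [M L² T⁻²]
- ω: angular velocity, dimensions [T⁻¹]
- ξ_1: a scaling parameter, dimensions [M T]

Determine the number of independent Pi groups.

2

There are 5 variables and 3 base dimensions (M, L, T).
The dimension matrix has rank 3.
Independent dimensionless groups: 5 − 3 = 2.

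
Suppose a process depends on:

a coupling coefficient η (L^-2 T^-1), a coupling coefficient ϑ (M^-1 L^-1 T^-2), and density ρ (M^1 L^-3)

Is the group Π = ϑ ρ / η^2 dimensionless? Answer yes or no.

yes

Sum the exponent of each base dimension across the product:
  M: −2·[η]_M + [ϑ]_M + [ρ]_M = −2·(0) + (-1) + (1) = 0
  L: −2·[η]_L + [ϑ]_L + [ρ]_L = −2·(-2) + (-1) + (-3) = 0
  T: −2·[η]_T + [ϑ]_T + [ρ]_T = −2·(-1) + (-2) + (0) = 0
  Θ: −2·[η]_Θ + [ϑ]_Θ + [ρ]_Θ = −2·(0) + (0) + (0) = 0
All base exponents vanish — dimensionless.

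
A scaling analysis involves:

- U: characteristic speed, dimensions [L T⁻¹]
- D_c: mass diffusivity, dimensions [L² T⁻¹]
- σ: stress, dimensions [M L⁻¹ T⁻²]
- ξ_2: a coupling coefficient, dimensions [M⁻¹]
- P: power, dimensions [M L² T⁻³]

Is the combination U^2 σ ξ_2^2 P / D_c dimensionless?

no

Sum the exponent of each base dimension across the product:
  M: 2·[U]_M − [D_c]_M + [σ]_M + 2·[ξ_2]_M + [P]_M = 2·(0) − (0) + (1) + 2·(-1) + (1) = 0
  L: 2·[U]_L − [D_c]_L + [σ]_L + 2·[ξ_2]_L + [P]_L = 2·(1) − (2) + (-1) + 2·(0) + (2) = 1
  T: 2·[U]_T − [D_c]_T + [σ]_T + 2·[ξ_2]_T + [P]_T = 2·(-1) − (-1) + (-2) + 2·(0) + (-3) = -6
Net dimensions [L T⁻⁶] ≠ [1] — not dimensionless.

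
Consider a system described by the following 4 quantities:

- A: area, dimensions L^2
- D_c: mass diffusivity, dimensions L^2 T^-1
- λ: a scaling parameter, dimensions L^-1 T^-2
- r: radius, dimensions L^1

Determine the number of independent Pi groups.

There are 4 variables and 2 base dimensions (L, T).
The dimension matrix has rank 2.
Independent dimensionless groups: 4 − 2 = 2.

2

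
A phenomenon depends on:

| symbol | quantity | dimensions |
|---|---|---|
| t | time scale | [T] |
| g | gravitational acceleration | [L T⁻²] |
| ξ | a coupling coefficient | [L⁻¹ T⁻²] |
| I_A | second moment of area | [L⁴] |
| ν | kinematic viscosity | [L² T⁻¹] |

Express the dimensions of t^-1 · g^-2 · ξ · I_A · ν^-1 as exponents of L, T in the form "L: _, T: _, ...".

Collect each base-dimension exponent across the product:
  L: −(0) − 2·(1) + (-1) + (4) − (2) = -1
  T: −(1) − 2·(-2) + (-2) + (0) − (-1) = 2
So the dimensions are [L⁻¹ T²].

L: -1, T: 2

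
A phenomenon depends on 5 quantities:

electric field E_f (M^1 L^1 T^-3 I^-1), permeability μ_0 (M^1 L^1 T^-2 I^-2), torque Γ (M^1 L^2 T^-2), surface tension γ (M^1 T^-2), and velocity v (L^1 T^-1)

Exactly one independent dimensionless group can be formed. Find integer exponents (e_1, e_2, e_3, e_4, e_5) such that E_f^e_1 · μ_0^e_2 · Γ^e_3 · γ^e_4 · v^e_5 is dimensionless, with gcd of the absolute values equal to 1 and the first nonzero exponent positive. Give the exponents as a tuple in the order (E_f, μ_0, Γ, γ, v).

M: e_1·(1) + e_2·(1) + e_3·(1) + e_4·(1) + e_5·(0) = 0
L: e_1·(1) + e_2·(1) + e_3·(2) + e_4·(0) + e_5·(1) = 0
T: e_1·(-3) + e_2·(-2) + e_3·(-2) + e_4·(-2) + e_5·(-1) = 0
I: e_1·(-1) + e_2·(-2) + e_3·(0) + e_4·(0) + e_5·(0) = 0
Solving this homogeneous linear system for the smallest-integer solution (first nonzero entry positive) gives (4, -2, 1, -3, -4).

(4, -2, 1, -3, -4)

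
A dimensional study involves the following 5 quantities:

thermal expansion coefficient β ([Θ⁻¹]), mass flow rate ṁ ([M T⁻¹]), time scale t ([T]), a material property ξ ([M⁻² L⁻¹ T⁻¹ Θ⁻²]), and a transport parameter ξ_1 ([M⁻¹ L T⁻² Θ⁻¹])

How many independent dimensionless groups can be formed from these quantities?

There are 5 variables and 4 base dimensions (M, L, T, Θ).
The dimension matrix has rank 4.
Independent dimensionless groups: 5 − 4 = 1.

1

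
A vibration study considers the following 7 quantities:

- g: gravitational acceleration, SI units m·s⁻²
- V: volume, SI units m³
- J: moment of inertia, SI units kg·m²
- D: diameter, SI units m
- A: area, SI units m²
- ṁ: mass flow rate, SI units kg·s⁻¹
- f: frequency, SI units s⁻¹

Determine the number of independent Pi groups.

4

There are 7 variables and 3 base dimensions (M, L, T).
The dimension matrix has rank 3.
Independent dimensionless groups: 7 − 3 = 4.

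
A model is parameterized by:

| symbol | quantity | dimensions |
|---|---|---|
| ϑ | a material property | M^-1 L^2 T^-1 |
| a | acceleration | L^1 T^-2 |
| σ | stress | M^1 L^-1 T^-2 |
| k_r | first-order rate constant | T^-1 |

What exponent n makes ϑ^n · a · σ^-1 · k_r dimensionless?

-1

Balance the M exponent: (-1)·n from ϑ, plus (0) − (1) + (0) = -1 from the rest, must sum to zero.
−n − 1 = 0, so n = -1.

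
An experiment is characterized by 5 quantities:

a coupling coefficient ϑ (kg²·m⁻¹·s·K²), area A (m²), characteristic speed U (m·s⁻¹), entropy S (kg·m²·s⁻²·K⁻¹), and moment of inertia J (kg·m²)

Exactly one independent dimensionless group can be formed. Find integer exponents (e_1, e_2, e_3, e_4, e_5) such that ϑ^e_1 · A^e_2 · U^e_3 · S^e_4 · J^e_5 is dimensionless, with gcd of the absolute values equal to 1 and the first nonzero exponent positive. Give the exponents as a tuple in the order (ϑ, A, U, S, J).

(1, 4, -3, 2, -4)

M: e_1·(2) + e_2·(0) + e_3·(0) + e_4·(1) + e_5·(1) = 0
L: e_1·(-1) + e_2·(2) + e_3·(1) + e_4·(2) + e_5·(2) = 0
T: e_1·(1) + e_2·(0) + e_3·(-1) + e_4·(-2) + e_5·(0) = 0
Θ: e_1·(2) + e_2·(0) + e_3·(0) + e_4·(-1) + e_5·(0) = 0
Solving this homogeneous linear system for the smallest-integer solution (first nonzero entry positive) gives (1, 4, -3, 2, -4).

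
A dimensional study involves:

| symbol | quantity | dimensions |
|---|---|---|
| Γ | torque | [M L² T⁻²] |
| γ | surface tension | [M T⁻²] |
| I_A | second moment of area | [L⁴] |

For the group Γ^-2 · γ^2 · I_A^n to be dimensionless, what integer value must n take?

Balance the L exponent: (4)·n from I_A, plus −2·(2) + 2·(0) = -4 from the rest, must sum to zero.
4n − 4 = 0, so n = 1.

1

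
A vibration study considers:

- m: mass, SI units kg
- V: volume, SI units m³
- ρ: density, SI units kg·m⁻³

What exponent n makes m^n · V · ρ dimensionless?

Balance the M exponent: (1)·n from m, plus (0) + (1) = 1 from the rest, must sum to zero.
n + 1 = 0, so n = -1.

-1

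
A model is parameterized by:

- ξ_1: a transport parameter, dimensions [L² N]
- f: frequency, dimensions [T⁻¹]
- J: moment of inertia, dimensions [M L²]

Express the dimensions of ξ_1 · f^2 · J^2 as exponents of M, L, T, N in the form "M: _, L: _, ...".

M: 2, L: 6, T: -2, N: 1

Collect each base-dimension exponent across the product:
  M: (0) + 2·(0) + 2·(1) = 2
  L: (2) + 2·(0) + 2·(2) = 6
  T: (0) + 2·(-1) + 2·(0) = -2
  N: (1) + 2·(0) + 2·(0) = 1
So the dimensions are [M² L⁶ T⁻² N].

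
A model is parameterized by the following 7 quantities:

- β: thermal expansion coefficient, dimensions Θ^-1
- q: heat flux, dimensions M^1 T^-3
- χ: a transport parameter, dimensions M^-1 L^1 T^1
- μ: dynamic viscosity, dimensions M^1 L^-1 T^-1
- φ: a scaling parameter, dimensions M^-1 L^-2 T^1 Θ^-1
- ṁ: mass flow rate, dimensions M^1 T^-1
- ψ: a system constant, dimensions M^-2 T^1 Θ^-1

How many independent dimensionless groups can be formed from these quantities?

There are 7 variables and 4 base dimensions (M, L, T, Θ).
The dimension matrix has rank 4.
Independent dimensionless groups: 7 − 4 = 3.

3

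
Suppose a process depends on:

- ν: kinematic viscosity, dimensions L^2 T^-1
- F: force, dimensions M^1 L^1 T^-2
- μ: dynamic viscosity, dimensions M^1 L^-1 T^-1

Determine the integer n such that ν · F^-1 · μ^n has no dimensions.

1

Balance the M exponent: (1)·n from μ, plus (0) − (1) = -1 from the rest, must sum to zero.
n − 1 = 0, so n = 1.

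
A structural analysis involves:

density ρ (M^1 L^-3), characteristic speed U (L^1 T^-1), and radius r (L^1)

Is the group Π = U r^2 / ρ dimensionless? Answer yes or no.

Sum the exponent of each base dimension across the product:
  M: −[ρ]_M + [U]_M + 2·[r]_M = −(1) + (0) + 2·(0) = -1
  L: −[ρ]_L + [U]_L + 2·[r]_L = −(-3) + (1) + 2·(1) = 6
  T: −[ρ]_T + [U]_T + 2·[r]_T = −(0) + (-1) + 2·(0) = -1
Net dimensions [M⁻¹ L⁶ T⁻¹] ≠ [1] — not dimensionless.

no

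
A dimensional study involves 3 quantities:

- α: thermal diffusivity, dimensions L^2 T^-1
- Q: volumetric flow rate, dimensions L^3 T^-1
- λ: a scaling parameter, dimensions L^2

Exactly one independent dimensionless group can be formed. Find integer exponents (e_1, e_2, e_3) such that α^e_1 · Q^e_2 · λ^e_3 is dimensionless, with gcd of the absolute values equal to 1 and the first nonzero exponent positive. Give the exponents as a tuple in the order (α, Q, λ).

L: e_1·(2) + e_2·(3) + e_3·(2) = 0
T: e_1·(-1) + e_2·(-1) + e_3·(0) = 0
Solving this homogeneous linear system for the smallest-integer solution (first nonzero entry positive) gives (2, -2, 1).

(2, -2, 1)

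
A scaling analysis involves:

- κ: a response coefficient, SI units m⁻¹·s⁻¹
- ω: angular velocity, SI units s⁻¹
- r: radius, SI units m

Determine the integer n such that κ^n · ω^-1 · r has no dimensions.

Balance the L exponent: (-1)·n from κ, plus −(0) + (1) = 1 from the rest, must sum to zero.
−n + 1 = 0, so n = 1.

1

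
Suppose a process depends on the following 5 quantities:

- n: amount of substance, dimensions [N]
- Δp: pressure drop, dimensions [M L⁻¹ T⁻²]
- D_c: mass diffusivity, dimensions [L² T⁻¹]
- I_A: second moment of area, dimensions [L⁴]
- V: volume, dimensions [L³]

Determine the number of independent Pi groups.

1

There are 5 variables and 4 base dimensions (M, L, T, N).
The dimension matrix has rank 4.
Independent dimensionless groups: 5 − 4 = 1.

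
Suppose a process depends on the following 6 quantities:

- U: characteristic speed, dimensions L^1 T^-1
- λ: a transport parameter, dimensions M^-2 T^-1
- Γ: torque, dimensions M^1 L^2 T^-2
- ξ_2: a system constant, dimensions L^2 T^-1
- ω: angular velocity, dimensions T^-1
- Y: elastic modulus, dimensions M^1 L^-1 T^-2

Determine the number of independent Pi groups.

There are 6 variables and 3 base dimensions (M, L, T).
The dimension matrix has rank 3.
Independent dimensionless groups: 6 − 3 = 3.

3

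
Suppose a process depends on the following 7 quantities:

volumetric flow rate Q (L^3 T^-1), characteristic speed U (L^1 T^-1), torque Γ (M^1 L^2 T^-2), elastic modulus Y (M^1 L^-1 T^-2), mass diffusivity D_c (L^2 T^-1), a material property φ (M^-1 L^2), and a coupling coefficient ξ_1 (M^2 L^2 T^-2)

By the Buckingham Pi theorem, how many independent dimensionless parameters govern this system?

4

There are 7 variables and 3 base dimensions (M, L, T).
The dimension matrix has rank 3.
Independent dimensionless groups: 7 − 3 = 4.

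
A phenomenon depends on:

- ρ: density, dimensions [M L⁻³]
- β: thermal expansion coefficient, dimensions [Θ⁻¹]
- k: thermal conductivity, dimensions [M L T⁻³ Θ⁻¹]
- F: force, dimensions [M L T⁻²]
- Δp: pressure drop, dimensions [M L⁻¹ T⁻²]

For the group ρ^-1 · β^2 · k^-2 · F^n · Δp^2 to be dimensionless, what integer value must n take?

Balance the M exponent: (1)·n from F, plus −(1) + 2·(0) − 2·(1) + 2·(1) = -1 from the rest, must sum to zero.
n − 1 = 0, so n = 1.

1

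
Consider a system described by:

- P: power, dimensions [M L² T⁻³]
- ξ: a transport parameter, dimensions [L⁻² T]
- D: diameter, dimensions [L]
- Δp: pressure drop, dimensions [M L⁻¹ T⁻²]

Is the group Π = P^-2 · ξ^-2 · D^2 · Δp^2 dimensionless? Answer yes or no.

yes

Sum the exponent of each base dimension across the product:
  M: −2·[P]_M − 2·[ξ]_M + 2·[D]_M + 2·[Δp]_M = −2·(1) − 2·(0) + 2·(0) + 2·(1) = 0
  L: −2·[P]_L − 2·[ξ]_L + 2·[D]_L + 2·[Δp]_L = −2·(2) − 2·(-2) + 2·(1) + 2·(-1) = 0
  T: −2·[P]_T − 2·[ξ]_T + 2·[D]_T + 2·[Δp]_T = −2·(-3) − 2·(1) + 2·(0) + 2·(-2) = 0
All base exponents vanish — dimensionless.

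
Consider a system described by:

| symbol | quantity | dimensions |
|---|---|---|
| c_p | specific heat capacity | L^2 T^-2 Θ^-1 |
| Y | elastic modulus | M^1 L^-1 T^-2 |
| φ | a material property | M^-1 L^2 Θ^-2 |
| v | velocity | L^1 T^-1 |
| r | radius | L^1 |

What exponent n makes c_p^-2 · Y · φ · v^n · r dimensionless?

Balance the L exponent: (1)·n from v, plus −2·(2) + (-1) + (2) + (1) = -2 from the rest, must sum to zero.
n − 2 = 0, so n = 2.

2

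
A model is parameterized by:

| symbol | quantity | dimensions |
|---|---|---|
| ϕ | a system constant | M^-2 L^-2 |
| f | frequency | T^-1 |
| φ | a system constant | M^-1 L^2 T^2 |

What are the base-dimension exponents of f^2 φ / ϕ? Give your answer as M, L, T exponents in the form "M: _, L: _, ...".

Collect each base-dimension exponent across the product:
  M: −(-2) + 2·(0) + (-1) = 1
  L: −(-2) + 2·(0) + (2) = 4
  T: −(0) + 2·(-1) + (2) = 0
So the dimensions are [M L⁴].

M: 1, L: 4, T: 0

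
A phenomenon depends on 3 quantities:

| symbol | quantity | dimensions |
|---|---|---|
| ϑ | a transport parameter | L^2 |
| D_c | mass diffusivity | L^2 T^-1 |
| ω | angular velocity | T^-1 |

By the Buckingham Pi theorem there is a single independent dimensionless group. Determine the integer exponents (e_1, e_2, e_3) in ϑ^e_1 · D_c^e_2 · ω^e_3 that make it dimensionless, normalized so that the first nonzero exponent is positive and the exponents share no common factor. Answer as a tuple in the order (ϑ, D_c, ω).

(1, -1, 1)

L: e_1·(2) + e_2·(2) + e_3·(0) = 0
T: e_1·(0) + e_2·(-1) + e_3·(-1) = 0
Solving this homogeneous linear system for the smallest-integer solution (first nonzero entry positive) gives (1, -1, 1).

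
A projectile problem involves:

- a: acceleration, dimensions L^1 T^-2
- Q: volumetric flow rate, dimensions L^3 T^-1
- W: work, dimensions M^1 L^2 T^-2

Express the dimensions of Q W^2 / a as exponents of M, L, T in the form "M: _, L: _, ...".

Collect each base-dimension exponent across the product:
  M: −(0) + (0) + 2·(1) = 2
  L: −(1) + (3) + 2·(2) = 6
  T: −(-2) + (-1) + 2·(-2) = -3
So the dimensions are [M² L⁶ T⁻³].

M: 2, L: 6, T: -3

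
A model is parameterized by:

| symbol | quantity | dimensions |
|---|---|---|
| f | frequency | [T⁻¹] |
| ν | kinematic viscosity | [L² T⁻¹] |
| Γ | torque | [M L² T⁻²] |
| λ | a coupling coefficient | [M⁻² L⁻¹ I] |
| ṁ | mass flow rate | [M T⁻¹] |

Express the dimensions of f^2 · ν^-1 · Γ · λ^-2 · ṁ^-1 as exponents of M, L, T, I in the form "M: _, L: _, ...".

M: 4, L: 2, T: -2, I: -2

Collect each base-dimension exponent across the product:
  M: 2·(0) − (0) + (1) − 2·(-2) − (1) = 4
  L: 2·(0) − (2) + (2) − 2·(-1) − (0) = 2
  T: 2·(-1) − (-1) + (-2) − 2·(0) − (-1) = -2
  I: 2·(0) − (0) + (0) − 2·(1) − (0) = -2
So the dimensions are [M⁴ L² T⁻² I⁻²].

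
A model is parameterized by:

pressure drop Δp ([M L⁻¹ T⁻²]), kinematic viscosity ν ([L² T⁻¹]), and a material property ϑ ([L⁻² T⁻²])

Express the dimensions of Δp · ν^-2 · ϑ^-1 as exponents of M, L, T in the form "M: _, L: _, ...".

M: 1, L: -3, T: 2

Collect each base-dimension exponent across the product:
  M: (1) − 2·(0) − (0) = 1
  L: (-1) − 2·(2) − (-2) = -3
  T: (-2) − 2·(-1) − (-2) = 2
So the dimensions are [M L⁻³ T²].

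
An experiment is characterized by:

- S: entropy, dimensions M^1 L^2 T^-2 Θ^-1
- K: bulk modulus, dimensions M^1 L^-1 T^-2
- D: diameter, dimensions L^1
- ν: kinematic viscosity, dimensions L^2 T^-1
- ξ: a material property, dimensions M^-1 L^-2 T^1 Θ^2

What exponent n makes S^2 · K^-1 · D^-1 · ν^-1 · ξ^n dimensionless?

1

Balance the M exponent: (-1)·n from ξ, plus 2·(1) − (1) − (0) − (0) = 1 from the rest, must sum to zero.
−n + 1 = 0, so n = 1.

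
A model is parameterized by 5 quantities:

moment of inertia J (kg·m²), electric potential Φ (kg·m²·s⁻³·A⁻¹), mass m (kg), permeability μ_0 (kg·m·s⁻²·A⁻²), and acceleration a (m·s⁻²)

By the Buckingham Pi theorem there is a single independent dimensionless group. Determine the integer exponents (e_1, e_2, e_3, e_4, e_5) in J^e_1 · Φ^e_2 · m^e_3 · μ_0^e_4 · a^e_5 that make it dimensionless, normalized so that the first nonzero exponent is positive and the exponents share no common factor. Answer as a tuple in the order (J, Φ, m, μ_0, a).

(1, -4, 1, 2, 4)

M: e_1·(1) + e_2·(1) + e_3·(1) + e_4·(1) + e_5·(0) = 0
L: e_1·(2) + e_2·(2) + e_3·(0) + e_4·(1) + e_5·(1) = 0
T: e_1·(0) + e_2·(-3) + e_3·(0) + e_4·(-2) + e_5·(-2) = 0
I: e_1·(0) + e_2·(-1) + e_3·(0) + e_4·(-2) + e_5·(0) = 0
Solving this homogeneous linear system for the smallest-integer solution (first nonzero entry positive) gives (1, -4, 1, 2, 4).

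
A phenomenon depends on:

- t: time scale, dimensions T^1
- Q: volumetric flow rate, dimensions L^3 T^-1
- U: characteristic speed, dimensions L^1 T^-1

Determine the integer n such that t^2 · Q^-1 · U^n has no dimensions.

Balance the L exponent: (1)·n from U, plus 2·(0) − (3) = -3 from the rest, must sum to zero.
n − 3 = 0, so n = 3.

3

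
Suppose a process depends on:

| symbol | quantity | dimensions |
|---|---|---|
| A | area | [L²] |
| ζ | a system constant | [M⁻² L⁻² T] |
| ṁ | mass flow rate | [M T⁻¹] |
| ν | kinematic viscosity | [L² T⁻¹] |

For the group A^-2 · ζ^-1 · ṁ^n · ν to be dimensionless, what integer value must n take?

-2

Balance the M exponent: (1)·n from ṁ, plus −2·(0) − (-2) + (0) = 2 from the rest, must sum to zero.
n + 2 = 0, so n = -2.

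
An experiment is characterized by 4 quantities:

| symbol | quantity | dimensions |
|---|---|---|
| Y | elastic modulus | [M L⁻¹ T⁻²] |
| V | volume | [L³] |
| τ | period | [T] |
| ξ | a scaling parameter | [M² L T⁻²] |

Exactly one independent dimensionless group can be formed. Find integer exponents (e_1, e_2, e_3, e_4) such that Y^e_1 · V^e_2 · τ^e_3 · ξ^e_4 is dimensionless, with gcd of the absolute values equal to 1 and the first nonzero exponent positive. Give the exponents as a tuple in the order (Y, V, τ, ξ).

M: e_1·(1) + e_2·(0) + e_3·(0) + e_4·(2) = 0
L: e_1·(-1) + e_2·(3) + e_3·(0) + e_4·(1) = 0
T: e_1·(-2) + e_2·(0) + e_3·(1) + e_4·(-2) = 0
Solving this homogeneous linear system for the smallest-integer solution (first nonzero entry positive) gives (2, 1, 2, -1).

(2, 1, 2, -1)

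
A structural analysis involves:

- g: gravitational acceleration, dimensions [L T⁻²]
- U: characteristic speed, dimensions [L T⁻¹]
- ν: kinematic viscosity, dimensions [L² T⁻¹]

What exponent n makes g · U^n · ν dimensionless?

-3

Balance the L exponent: (1)·n from U, plus (1) + (2) = 3 from the rest, must sum to zero.
n + 3 = 0, so n = -3.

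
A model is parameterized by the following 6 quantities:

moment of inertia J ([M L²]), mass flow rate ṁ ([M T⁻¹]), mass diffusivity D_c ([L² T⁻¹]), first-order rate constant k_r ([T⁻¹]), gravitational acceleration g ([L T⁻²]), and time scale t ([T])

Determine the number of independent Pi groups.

3

There are 6 variables and 3 base dimensions (M, L, T).
The dimension matrix has rank 3.
Independent dimensionless groups: 6 − 3 = 3.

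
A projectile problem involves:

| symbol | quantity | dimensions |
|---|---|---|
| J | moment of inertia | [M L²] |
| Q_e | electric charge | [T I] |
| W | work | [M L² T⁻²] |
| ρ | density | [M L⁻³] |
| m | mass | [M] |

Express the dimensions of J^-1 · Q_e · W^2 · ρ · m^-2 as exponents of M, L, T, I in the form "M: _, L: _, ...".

Collect each base-dimension exponent across the product:
  M: −(1) + (0) + 2·(1) + (1) − 2·(1) = 0
  L: −(2) + (0) + 2·(2) + (-3) − 2·(0) = -1
  T: −(0) + (1) + 2·(-2) + (0) − 2·(0) = -3
  I: −(0) + (1) + 2·(0) + (0) − 2·(0) = 1
So the dimensions are [L⁻¹ T⁻³ I].

M: 0, L: -1, T: -3, I: 1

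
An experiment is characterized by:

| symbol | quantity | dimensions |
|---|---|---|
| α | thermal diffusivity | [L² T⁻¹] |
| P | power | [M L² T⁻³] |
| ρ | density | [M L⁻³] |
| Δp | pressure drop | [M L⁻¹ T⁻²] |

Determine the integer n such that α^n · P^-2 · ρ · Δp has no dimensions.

4

Balance the L exponent: (2)·n from α, plus −2·(2) + (-3) + (-1) = -8 from the rest, must sum to zero.
2n − 8 = 0, so n = 4.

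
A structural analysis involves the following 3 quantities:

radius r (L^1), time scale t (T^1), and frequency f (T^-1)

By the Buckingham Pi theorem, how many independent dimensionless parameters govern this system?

1

There are 3 variables and 2 base dimensions (L, T).
The dimension matrix has rank 2.
Independent dimensionless groups: 3 − 2 = 1.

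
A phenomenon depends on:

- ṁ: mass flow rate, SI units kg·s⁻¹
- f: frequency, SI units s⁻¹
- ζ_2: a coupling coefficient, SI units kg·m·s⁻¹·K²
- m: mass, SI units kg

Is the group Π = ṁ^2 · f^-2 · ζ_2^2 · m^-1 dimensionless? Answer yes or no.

Sum the exponent of each base dimension across the product:
  M: 2·[ṁ]_M − 2·[f]_M + 2·[ζ_2]_M − [m]_M = 2·(1) − 2·(0) + 2·(1) − (1) = 3
  L: 2·[ṁ]_L − 2·[f]_L + 2·[ζ_2]_L − [m]_L = 2·(0) − 2·(0) + 2·(1) − (0) = 2
  T: 2·[ṁ]_T − 2·[f]_T + 2·[ζ_2]_T − [m]_T = 2·(-1) − 2·(-1) + 2·(-1) − (0) = -2
  Θ: 2·[ṁ]_Θ − 2·[f]_Θ + 2·[ζ_2]_Θ − [m]_Θ = 2·(0) − 2·(0) + 2·(2) − (0) = 4
Net dimensions [M³ L² T⁻² Θ⁴] ≠ [1] — not dimensionless.

no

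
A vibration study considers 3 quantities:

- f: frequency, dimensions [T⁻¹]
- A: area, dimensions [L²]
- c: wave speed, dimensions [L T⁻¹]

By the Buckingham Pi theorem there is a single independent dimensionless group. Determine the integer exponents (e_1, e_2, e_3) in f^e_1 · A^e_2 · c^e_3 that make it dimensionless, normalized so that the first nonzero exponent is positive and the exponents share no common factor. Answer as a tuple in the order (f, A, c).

(2, 1, -2)

L: e_1·(0) + e_2·(2) + e_3·(1) = 0
T: e_1·(-1) + e_2·(0) + e_3·(-1) = 0
Solving this homogeneous linear system for the smallest-integer solution (first nonzero entry positive) gives (2, 1, -2).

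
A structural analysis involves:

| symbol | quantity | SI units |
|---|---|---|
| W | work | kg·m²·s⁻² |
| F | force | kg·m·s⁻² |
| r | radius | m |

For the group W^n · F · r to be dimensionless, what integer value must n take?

Balance the M exponent: (1)·n from W, plus (1) + (0) = 1 from the rest, must sum to zero.
n + 1 = 0, so n = -1.

-1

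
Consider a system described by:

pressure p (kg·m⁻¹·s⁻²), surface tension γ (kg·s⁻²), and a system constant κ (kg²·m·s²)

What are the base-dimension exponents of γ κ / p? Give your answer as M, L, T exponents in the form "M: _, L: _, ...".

Collect each base-dimension exponent across the product:
  M: −(1) + (1) + (2) = 2
  L: −(-1) + (0) + (1) = 2
  T: −(-2) + (-2) + (2) = 2
So the dimensions are [M² L² T²].

M: 2, L: 2, T: 2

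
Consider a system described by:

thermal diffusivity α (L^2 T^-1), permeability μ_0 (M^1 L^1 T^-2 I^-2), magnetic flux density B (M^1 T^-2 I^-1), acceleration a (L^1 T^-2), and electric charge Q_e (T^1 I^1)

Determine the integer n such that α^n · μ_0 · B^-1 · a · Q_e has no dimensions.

-1

Balance the L exponent: (2)·n from α, plus (1) − (0) + (1) + (0) = 2 from the rest, must sum to zero.
2n + 2 = 0, so n = -1.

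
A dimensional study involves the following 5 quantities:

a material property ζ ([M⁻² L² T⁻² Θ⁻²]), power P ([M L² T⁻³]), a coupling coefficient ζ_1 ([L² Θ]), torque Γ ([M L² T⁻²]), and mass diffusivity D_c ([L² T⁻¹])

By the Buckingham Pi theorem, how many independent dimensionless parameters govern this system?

There are 5 variables and 4 base dimensions (M, L, T, Θ).
The dimension matrix has rank 4.
Independent dimensionless groups: 5 − 4 = 1.

1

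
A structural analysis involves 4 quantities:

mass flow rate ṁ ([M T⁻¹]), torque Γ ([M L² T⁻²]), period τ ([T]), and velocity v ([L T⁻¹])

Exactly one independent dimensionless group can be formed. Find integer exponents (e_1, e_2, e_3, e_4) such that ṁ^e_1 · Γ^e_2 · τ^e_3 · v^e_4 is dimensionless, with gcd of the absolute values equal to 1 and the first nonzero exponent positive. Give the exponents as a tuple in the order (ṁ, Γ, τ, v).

M: e_1·(1) + e_2·(1) + e_3·(0) + e_4·(0) = 0
L: e_1·(0) + e_2·(2) + e_3·(0) + e_4·(1) = 0
T: e_1·(-1) + e_2·(-2) + e_3·(1) + e_4·(-1) = 0
Solving this homogeneous linear system for the smallest-integer solution (first nonzero entry positive) gives (1, -1, 1, 2).

(1, -1, 1, 2)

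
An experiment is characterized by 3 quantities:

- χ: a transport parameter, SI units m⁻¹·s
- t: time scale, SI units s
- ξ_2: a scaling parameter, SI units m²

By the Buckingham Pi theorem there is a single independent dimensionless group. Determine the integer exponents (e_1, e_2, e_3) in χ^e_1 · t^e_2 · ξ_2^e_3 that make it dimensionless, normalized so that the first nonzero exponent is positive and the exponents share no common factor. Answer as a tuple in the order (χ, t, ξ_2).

(2, -2, 1)

L: e_1·(-1) + e_2·(0) + e_3·(2) = 0
T: e_1·(1) + e_2·(1) + e_3·(0) = 0
Solving this homogeneous linear system for the smallest-integer solution (first nonzero entry positive) gives (2, -2, 1).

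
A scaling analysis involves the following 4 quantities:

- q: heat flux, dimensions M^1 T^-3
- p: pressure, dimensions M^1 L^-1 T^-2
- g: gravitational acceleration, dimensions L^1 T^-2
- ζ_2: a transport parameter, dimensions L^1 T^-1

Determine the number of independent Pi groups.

There are 4 variables and 3 base dimensions (M, L, T).
The dimension matrix has rank 3.
Independent dimensionless groups: 4 − 3 = 1.

1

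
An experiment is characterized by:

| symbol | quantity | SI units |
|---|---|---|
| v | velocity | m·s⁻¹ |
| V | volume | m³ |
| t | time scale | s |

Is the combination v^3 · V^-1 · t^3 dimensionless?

Sum the exponent of each base dimension across the product:
  L: 3·[v]_L − [V]_L + 3·[t]_L = 3·(1) − (3) + 3·(0) = 0
  T: 3·[v]_T − [V]_T + 3·[t]_T = 3·(-1) − (0) + 3·(1) = 0
All base exponents vanish — dimensionless.

yes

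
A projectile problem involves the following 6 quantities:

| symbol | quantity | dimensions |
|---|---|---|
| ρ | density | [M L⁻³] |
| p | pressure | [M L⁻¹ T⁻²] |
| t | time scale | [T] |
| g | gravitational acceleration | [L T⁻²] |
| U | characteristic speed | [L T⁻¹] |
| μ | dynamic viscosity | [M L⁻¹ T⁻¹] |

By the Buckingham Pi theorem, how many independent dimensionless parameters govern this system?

3

There are 6 variables and 3 base dimensions (M, L, T).
The dimension matrix has rank 3.
Independent dimensionless groups: 6 − 3 = 3.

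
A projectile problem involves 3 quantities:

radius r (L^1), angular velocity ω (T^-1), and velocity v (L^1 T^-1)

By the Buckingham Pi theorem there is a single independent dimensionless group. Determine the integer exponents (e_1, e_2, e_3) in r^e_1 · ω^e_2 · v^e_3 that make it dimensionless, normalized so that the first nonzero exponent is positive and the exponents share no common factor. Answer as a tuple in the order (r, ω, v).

(1, 1, -1)

L: e_1·(1) + e_2·(0) + e_3·(1) = 0
T: e_1·(0) + e_2·(-1) + e_3·(-1) = 0
Solving this homogeneous linear system for the smallest-integer solution (first nonzero entry positive) gives (1, 1, -1).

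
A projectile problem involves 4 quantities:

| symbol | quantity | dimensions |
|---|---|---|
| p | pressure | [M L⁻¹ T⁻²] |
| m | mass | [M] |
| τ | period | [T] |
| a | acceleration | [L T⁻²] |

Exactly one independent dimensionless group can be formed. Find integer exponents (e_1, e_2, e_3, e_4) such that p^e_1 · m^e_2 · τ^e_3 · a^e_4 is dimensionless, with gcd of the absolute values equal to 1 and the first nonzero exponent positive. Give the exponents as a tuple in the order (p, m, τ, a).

M: e_1·(1) + e_2·(1) + e_3·(0) + e_4·(0) = 0
L: e_1·(-1) + e_2·(0) + e_3·(0) + e_4·(1) = 0
T: e_1·(-2) + e_2·(0) + e_3·(1) + e_4·(-2) = 0
Solving this homogeneous linear system for the smallest-integer solution (first nonzero entry positive) gives (1, -1, 4, 1).

(1, -1, 4, 1)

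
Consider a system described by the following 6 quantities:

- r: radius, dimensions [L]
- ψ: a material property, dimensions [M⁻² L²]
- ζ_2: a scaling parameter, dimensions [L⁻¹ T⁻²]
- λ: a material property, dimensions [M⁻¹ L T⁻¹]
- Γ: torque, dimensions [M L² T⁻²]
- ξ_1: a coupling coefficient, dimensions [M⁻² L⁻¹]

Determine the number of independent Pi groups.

3

There are 6 variables and 3 base dimensions (M, L, T).
The dimension matrix has rank 3.
Independent dimensionless groups: 6 − 3 = 3.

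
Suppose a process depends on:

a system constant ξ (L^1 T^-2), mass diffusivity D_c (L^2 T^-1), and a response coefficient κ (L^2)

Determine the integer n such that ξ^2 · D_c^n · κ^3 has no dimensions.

-4

Balance the L exponent: (2)·n from D_c, plus 2·(1) + 3·(2) = 8 from the rest, must sum to zero.
2n + 8 = 0, so n = -4.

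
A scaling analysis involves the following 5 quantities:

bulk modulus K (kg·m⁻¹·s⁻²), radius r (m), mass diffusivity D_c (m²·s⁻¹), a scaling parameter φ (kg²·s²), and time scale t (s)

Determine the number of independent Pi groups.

2

There are 5 variables and 3 base dimensions (M, L, T).
The dimension matrix has rank 3.
Independent dimensionless groups: 5 − 3 = 2.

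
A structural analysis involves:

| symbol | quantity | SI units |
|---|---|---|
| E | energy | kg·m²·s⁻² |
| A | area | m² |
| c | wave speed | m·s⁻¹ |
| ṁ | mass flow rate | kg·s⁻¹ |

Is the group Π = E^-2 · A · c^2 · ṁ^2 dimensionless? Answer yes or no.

yes

Sum the exponent of each base dimension across the product:
  M: −2·[E]_M + [A]_M + 2·[c]_M + 2·[ṁ]_M = −2·(1) + (0) + 2·(0) + 2·(1) = 0
  L: −2·[E]_L + [A]_L + 2·[c]_L + 2·[ṁ]_L = −2·(2) + (2) + 2·(1) + 2·(0) = 0
  T: −2·[E]_T + [A]_T + 2·[c]_T + 2·[ṁ]_T = −2·(-2) + (0) + 2·(-1) + 2·(-1) = 0
All base exponents vanish — dimensionless.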